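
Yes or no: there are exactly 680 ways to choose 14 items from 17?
C(17,14) = 680.

Answer: Yes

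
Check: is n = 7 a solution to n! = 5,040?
7! = 7·6! = 7·720 = 5,040, which equals 5,040.
Final answer: Yes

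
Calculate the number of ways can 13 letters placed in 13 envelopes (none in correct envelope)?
Using D(n) = (n-1)[D(n-1) + D(n-2)]:
D(13) = (13-1) × [D(12) + D(11)]
      = 12 × [176214841 + 14684570]
      = 12 × 190899411
      = 2,290,792,932

Answer: 2,290,792,932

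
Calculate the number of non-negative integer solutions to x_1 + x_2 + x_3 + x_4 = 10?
286

Working:
C(10+4-1, 4-1) = 286.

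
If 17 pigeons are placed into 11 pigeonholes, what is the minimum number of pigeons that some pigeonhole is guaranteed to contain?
2

Working:
Pigeonhole: ⌈17/11⌉ = 2.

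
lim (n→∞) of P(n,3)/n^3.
P(n,3) = n(n-1)(n-2) ≈ n^3 for large n. Limit = 1.

Answer: 1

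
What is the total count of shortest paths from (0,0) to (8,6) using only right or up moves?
3,003
Choose 8 rights from 14 moves: C(14,8) = 3,003.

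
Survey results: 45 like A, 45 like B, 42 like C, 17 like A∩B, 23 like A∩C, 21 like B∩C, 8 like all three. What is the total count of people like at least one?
79

Working:
|A∪B∪C| = 45+45+42-17-23-21+8 = 79.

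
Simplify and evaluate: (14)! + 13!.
93,405,312,000
(14)! + 13! = (14)·13! + 13! = (14+1)·13! = 15·13! = 93,405,312,000.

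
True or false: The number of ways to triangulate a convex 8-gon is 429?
False
Triangulations of a convex 8-gon are counted by the Catalan number C_6: C_6 = C(12,6)/(6+1) = 924/7 = 132.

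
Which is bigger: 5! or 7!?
7!

Solution: 5!=120, 7!=5,040. 7! > 5!.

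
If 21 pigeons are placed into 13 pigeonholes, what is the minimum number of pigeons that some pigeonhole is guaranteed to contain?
2
Pigeonhole: ⌈21/13⌉ = 2.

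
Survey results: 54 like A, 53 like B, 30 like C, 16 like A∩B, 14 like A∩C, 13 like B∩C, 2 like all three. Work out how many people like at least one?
96

Working:
|A∪B∪C| = 54+53+30-16-14-13+2 = 96.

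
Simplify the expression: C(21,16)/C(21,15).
3/8

Working:
C(n,k+1)/C(n,k) = (n−k)/(k+1). Here (21−15)/(15+1) = 6/16 = 3/8.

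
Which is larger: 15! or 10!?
15!

Reasoning: 15!=1,307,674,368,000, 10!=3,628,800. 15! > 10!.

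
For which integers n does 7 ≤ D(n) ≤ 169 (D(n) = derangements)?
4, 5

Working:
Using D(n) = (n−1)[D(n−1) + D(n−2)] with D(1)=0, D(2)=1: D(3)=2; D(4)=9; D(5)=44; D(6)=265. So valid n = 4, 5.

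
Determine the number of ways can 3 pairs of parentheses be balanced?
5

Working:
Using the Catalan number formula: C_n = C(2n, n) / (n+1)
C_3 = C(6, 3) / (3+1)
     = 20 / 4
     = 5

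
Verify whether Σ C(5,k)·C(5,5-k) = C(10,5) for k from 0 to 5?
True

Vandermonde's identity gives C(10,5) = 252; RHS C(10,5) = 252.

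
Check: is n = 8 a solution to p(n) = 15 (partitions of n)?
No

Working:
Pentagonal recurrence p(n) = p(n−1) + p(n−2) − p(n−5) − p(n−7) + …: p(8) = p(7) + p(6) − p(3) − p(1) = 15 + 11 − 3 − 1 = 22, which does not equal 15.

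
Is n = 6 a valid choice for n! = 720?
Yes

Working:
6! = 6·5! = 6·120 = 720, which equals 720.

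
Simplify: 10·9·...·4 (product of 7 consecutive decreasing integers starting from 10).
604,800
This is P(10,7) = 10!/(3)! = 604,800.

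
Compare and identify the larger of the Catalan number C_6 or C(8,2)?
C_6
C_6 = C(12,6)/(6+1) = 924/7 = 132; C(8,2) = 28.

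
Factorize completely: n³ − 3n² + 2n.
n(n − 1)(n − 2)
n³ − 3n² + 2n = n(n² − 3n + 2) = n(n − 1)(n − 2).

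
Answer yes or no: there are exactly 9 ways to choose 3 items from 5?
No
C(5,3) = 10 ≠ 9.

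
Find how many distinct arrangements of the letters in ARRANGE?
1,260

Reasoning: Word has 7 letters (A=2, R=2, N=1, G=1, E=1). Arrangements: 7!/Π(k!) = 1,260.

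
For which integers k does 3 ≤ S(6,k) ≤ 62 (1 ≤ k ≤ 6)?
S(6,1)=1; S(6,2)=31; S(6,3)=90; S(6,4)=65; S(6,5)=15; S(6,6)=1. So valid k = 2, 5.
Final answer: 2, 5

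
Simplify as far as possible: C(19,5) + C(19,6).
38,760

Working:
By Pascal's identity: C(20,6) = 38,760.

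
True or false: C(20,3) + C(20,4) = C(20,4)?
Pascal's identity gives C(21,4) = 5,985, whereas C(20,4) = 4,845.

Answer: False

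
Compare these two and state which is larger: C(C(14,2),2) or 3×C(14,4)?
C(C(14,2),2)=4,095, 3×C(14,4)=3,003.

Answer: C(C(14,2),2)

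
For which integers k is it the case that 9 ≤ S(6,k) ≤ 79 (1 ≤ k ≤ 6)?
S(6,1)=1; S(6,2)=31; S(6,3)=90; S(6,4)=65; S(6,5)=15; S(6,6)=1. So valid k = 2, 4, 5.
Final answer: 2, 4, 5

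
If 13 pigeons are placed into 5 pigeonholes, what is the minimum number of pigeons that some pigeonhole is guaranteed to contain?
3
Pigeonhole: ⌈13/5⌉ = 3.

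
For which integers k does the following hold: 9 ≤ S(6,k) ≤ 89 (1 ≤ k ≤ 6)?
2, 4, 5

Working:
S(6,1)=1; S(6,2)=31; S(6,3)=90; S(6,4)=65; S(6,5)=15; S(6,6)=1. So valid k = 2, 4, 5.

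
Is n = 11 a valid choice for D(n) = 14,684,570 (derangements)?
Yes
D(11) = (11-1)·[D(10) + D(9)] = 10·[1,334,961 + 133,496] = 14,684,570, which equals 14,684,570.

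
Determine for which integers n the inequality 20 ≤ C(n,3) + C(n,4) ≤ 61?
6

Solution: C(5,3)+C(5,4)=15; C(6,3)+C(6,4)=35; C(7,3)+C(7,4)=70. So valid n = 6.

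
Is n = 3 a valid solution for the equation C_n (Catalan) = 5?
Yes

Reasoning: C_3 = C(6,3)/(3+1) = 20/4 = 5, which equals 5.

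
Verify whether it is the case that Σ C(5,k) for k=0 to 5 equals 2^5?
True
Binomial theorem: Σ C(5,k) = (1+1)^5 = 2^5 = 32; RHS 2^5 = 32.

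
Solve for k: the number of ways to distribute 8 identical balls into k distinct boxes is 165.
4

Working:
Stars and bars: the count is C(8+k−1, k−1), increasing in k. k=2: C(9,1) = 9, k=3: C(10,2) = 45, k=4: C(11,3) = 165 ✓. So k = 4.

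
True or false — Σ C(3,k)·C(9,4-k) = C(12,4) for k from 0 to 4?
True

Working:
Vandermonde's identity gives C(12,4) = 495; RHS C(12,4) = 495.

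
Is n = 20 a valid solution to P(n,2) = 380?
Yes

Working:
P(20,2) = 20·19 = 380, which equals 380.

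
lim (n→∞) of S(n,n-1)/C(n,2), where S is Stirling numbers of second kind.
S(n,n-1) = C(n,2), so the limit is 1.

Answer: 1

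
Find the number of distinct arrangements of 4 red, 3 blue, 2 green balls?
1,260

Multinomial: 9!/(4! × 3! × 2!) = 1,260.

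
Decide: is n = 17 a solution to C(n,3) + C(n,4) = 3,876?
No

C(17,3) + C(17,4) = 680 + 2,380 = 3,060, which does not equal 3,876.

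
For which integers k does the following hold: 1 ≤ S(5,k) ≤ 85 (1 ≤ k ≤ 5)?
1, 2, 3, 4, 5

Explanation: S(5,1)=1; S(5,2)=15; S(5,3)=25; S(5,4)=10; S(5,5)=1. So valid k = 1, 2, 3, 4, 5.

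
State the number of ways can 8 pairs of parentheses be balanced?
Using the Catalan number formula: C_n = C(2n, n) / (n+1)
C_8 = C(16, 8) / (8+1)
     = 12870 / 9
     = 1,430

Answer: 1,430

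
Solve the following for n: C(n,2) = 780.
40

C(n,2) = n(n−1)/2! is increasing in n, and n(n−1) = 2!·780 = 1,560 ≈ (n−0.5)^2 gives n ≈ 40.0. Check: C(38,2) = 703, C(39,2) = 741, C(40,2) = 780 ✓. So n = 40.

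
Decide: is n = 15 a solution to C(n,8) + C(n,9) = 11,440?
Yes

Reasoning: C(15,8) + C(15,9) = 6,435 + 5,005 = 11,440, which equals 11,440.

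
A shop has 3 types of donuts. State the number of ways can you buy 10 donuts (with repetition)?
66

Stars and bars: C(10+3-1, 10) = C(12, 10) = 66.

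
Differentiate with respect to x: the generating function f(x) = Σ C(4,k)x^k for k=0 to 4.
Σ k·C(4,k)x^(k-1) for k=1 to 4

Term-by-term differentiation gives Σ k·C(4,k)x^{k-1} for k=1 to 4.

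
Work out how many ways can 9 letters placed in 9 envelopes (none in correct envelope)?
133,496

Using D(n) = (n-1)[D(n-1) + D(n-2)]:
D(9) = (9-1) × [D(8) + D(7)]
      = 8 × [14833 + 1854]
      = 8 × 16687
      = 133,496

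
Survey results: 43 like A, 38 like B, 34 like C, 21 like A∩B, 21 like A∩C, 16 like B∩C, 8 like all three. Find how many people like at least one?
65

Solution: |A∪B∪C| = 43+38+34-21-21-16+8 = 65.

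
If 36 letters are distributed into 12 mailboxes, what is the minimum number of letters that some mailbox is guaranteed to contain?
Pigeonhole: ⌈36/12⌉ = 3.

Answer: 3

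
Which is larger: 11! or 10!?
11!
11!=39,916,800, 10!=3,628,800. 11! > 10!.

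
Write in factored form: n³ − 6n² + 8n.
n(n − 2)(n − 4)

Solution: n³ − 6n² + 8n = n(n² − 6n + 8) = n(n − 2)(n − 4).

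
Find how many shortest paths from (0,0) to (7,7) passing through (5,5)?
1,512

Reasoning: To (5,5): C(10,5)=252. From there: C(4,2)=6. Total: 1,512.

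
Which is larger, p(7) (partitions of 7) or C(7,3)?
Pentagonal recurrence p(n) = p(n−1) + p(n−2) − p(n−5) − p(n−7) + …: p(7) = p(6) + p(5) − p(2) − p(0) = 11 + 7 − 2 − 1 = 15; C(7,3) = 35.
Final answer: C(7,3)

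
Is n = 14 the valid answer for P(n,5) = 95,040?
No

Working:
P(14,5) = 14·13·12·11·10 = 240,240, which does not equal 95,040.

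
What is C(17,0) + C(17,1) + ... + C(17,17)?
Sum of binomial coefficients = 2^17 = 131,072.

Answer: 131,072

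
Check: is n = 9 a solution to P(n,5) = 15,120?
Yes
P(9,5) = 9·8·7·6·5 = 15,120, which equals 15,120.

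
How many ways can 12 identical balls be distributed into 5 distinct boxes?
1,820

Explanation: C(12+5-1, 5-1) = C(16, 4) = 1,820.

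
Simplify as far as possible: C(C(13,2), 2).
3,003

Explanation: C(13,2) = 78, then C(78, 2) = 3,003.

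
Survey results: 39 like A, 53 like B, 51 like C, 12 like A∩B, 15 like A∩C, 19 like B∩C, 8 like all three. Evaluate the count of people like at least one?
105

Working:
|A∪B∪C| = 39+53+51-12-15-19+8 = 105.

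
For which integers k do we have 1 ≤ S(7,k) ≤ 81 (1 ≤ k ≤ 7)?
1, 2, 6, 7

Reasoning: S(7,1)=1; S(7,2)=63; S(7,3)=301; S(7,4)=350; S(7,5)=140; S(7,6)=21; S(7,7)=1. So valid k = 1, 2, 6, 7.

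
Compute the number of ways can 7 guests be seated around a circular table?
720

Solution: Circular arrangements: (7-1)! = 720.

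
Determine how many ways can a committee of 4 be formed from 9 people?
C(9,4) = 9! / (4! × (9-4)!)
         = 9! / (4! × 5!)
         = 126
Final answer: 126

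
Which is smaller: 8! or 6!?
8!=40,320, 6!=720. 8! > 6!.
Final answer: 6!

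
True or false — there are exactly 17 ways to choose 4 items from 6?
False

Explanation: C(6,4) = 15 ≠ 17.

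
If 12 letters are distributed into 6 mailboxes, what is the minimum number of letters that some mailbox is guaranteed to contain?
2

Solution: Pigeonhole: ⌈12/6⌉ = 2.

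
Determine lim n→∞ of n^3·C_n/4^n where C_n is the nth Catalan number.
∞
C_n ~ 4^n/(n^(3/2)√π), so n^3·C_n/4^n ~ n^(3 − 3/2)/√π → ∞.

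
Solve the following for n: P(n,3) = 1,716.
P(n,3) = n(n−1)(n−2) is increasing in n; n(n−1)(n−2) ≈ (n−1)^3 = 1,716 gives n ≈ 13.0. Check: P(11,3) = 990, P(12,3) = 1,320, P(13,3) = 1,716 ✓. So n = 13.

Answer: 13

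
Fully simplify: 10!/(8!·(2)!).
45

Solution: This is C(10,8) = 45.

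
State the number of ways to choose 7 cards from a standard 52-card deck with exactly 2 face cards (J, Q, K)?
43,428,528

Reasoning: 12 face cards and 40 non-face cards: C(12,2) × C(40,5) = 66 × 658,008 = 43,428,528.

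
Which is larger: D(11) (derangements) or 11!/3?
D(11)

Explanation: D(11) = (11-1)·[D(10) + D(9)] = 10·[1,334,961 + 133,496] = 14,684,570; 11!/3 = 39,916,800/3 = 13,305,600.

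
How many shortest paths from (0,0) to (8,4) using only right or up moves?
495

Explanation: Choose 8 rights from 12 moves: C(12,8) = 495.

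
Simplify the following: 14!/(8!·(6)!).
3,003

Explanation: This is C(14,8) = 3,003.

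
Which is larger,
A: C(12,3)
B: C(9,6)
A
A=C(12,3)=220, B=C(9,6)=84.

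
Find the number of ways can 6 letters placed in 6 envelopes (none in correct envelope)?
265

Working:
Using D(n) = (n-1)[D(n-1) + D(n-2)]:
D(6) = (6-1) × [D(5) + D(4)]
      = 5 × [44 + 9]
      = 5 × 53
      = 265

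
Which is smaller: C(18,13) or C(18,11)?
C(18,13)

Working:
C(18,13)=8,568, C(18,11)=31,824.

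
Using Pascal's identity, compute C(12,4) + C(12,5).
1,287

Solution: C(12,4) + C(12,5) = C(13,5) = 1,287.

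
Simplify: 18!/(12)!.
13,366,080

Working:
This equals 18×17×...×13 = 13,366,080.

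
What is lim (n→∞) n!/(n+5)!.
0

Working:
n!/(n+5)! = 1/[(n+1)(n+2)···(n+5)] → 0 as n → ∞.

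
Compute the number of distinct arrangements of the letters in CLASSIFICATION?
1,816,214,400
Word has 14 letters (C=2, L=1, A=2, S=2, I=3, F=1, T=1, O=1, N=1). Arrangements: 14!/Π(k!) = 1,816,214,400.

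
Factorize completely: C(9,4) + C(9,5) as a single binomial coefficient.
C(10,5)

By Pascal's identity: C(9,4) + C(9,5) = C(10,5) = 252.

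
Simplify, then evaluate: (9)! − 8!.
322,560

(9)! − 8! = (9)·8! − 8! = (9−1)·8! = 8·8! = 322,560.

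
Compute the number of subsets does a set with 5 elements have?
32

Explanation: Each element can be included or excluded: 2^5 = 32.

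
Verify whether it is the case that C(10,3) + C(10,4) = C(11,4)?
True

Working:
Pascal's identity: LHS = 120 + 210 = 330; RHS = C(11,4) = 330. Both sides agree, so the statement holds.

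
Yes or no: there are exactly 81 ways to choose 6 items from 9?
No

Working:
C(9,6) = 84 ≠ 81.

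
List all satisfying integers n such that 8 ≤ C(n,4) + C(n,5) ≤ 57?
6, 7

Reasoning: C(5,4)+C(5,5)=6; C(6,4)+C(6,5)=21; C(7,4)+C(7,5)=56; C(8,4)+C(8,5)=126. So valid n = 6, 7.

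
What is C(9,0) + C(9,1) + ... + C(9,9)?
Sum of binomial coefficients = 2^9 = 512.

Answer: 512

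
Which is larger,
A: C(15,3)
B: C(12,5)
A=C(15,3)=455, B=C(12,5)=792.

Answer: B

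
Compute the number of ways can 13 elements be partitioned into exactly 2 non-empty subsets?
4,095

Solution: This equals S(13,2), the Stirling number of the 2nd kind.
Using the Stirling recurrence: S(n,k) = k·S(n-1,k) + S(n-1,k-1)
S(13,2) = 2·S(12,2) + S(12,1)
         = 2·2047 + 1
         = 4094 + 1
         = 4,095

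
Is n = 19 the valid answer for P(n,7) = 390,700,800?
No

Working:
P(19,7) = 19·18·17·16·15·14·13 = 253,955,520, which does not equal 390,700,800.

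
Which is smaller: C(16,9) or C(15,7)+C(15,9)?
Equal
C(16,9)=11,440; C(15,7)+C(15,9)=6,435+5,005=11,440.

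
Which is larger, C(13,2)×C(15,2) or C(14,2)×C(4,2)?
C(13,2)×C(15,2)

Explanation: C(13,2)×C(15,2)=8,190, C(14,2)×C(4,2)=546.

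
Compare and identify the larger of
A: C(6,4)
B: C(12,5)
B

Solution: A=C(6,4)=15, B=C(12,5)=792.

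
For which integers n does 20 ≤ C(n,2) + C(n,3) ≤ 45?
C(4,2)+C(4,3)=10; C(5,2)+C(5,3)=20; C(6,2)+C(6,3)=35; C(7,2)+C(7,3)=56. So valid n = 5, 6.

Answer: 5, 6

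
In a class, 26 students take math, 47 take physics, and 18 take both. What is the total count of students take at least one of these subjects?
|A∪B| = |A|+|B|-|A∩B| = 26+47-18 = 55.

Answer: 55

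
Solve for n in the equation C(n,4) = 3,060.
18

Explanation: C(n,4) = n(n−1)(n−2)(n−3)/4! is increasing in n, and n(n−1)(n−2)(n−3) = 4!·3,060 = 73,440 ≈ (n−1.5)^4 gives n ≈ 18.0. Check: C(16,4) = 1,820, C(17,4) = 2,380, C(18,4) = 3,060 ✓. So n = 18.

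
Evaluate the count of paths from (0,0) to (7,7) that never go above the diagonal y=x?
429

Explanation: Counted by the Catalan number C_7: C_7 = C(14,7)/(7+1) = 3,432/8 = 429.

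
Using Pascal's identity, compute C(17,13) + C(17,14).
3,060

Explanation: C(17,13) + C(17,14) = C(18,14) = 3,060.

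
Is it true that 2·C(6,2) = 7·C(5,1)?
False

Absorption identity k·C(n,k) = n·C(n-1,k-1). LHS = 2·15 = 30; RHS = 7·5 = 35.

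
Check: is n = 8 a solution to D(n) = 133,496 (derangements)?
No

Solution: D(8) = (8-1)·[D(7) + D(6)] = 7·[1,854 + 265] = 14,833, which does not equal 133,496.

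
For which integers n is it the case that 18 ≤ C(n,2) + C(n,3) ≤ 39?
5, 6
C(4,2)+C(4,3)=10; C(5,2)+C(5,3)=20; C(6,2)+C(6,3)=35; C(7,2)+C(7,3)=56. So valid n = 5, 6.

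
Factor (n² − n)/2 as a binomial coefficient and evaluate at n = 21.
C(n,2); C(21,2) = 210

(n² − n)/2 = n(n−1)/2 = C(n,2). At n = 21: C(21,2) = 210.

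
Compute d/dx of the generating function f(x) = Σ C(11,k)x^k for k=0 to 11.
Σ k·C(11,k)x^(k-1) for k=1 to 11
Term-by-term differentiation gives Σ k·C(11,k)x^{k-1} for k=1 to 11.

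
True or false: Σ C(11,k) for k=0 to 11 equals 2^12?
Binomial theorem: Σ C(11,k) = (1+1)^11 = 2^11 = 2,048; RHS 2^12 = 4,096.
Final answer: False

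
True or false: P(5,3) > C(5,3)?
True

Explanation: P(5,3) = 60 and C(5,3) = 10; P(n,r) = r! × C(n,r) so P > C whenever r ≥ 2.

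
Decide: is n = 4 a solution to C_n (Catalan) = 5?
C_4 = C(8,4)/(4+1) = 70/5 = 14, which does not equal 5.

Answer: No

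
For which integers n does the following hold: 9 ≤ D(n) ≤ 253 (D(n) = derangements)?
4, 5

Working:
Using D(n) = (n−1)[D(n−1) + D(n−2)] with D(1)=0, D(2)=1: D(3)=2; D(4)=9; D(5)=44; D(6)=265. So valid n = 4, 5.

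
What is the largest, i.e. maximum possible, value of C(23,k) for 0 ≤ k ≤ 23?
1,352,078

Working:
Maximum at k = 11 or k = 12: C(23,11) = 1,352,078.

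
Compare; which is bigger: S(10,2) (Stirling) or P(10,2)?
S(10,2) = 2·S(9,2) + S(9,1) = 2·255 + 1 = 511; P(10,2) = 90.

Answer: S(10,2)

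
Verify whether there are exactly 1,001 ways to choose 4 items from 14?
True

Solution: C(14,4) = 1,001.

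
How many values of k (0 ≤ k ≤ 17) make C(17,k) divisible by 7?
6

Reasoning: Checking C(17,k) mod 7 for k = 0..17: divisible at k = 4, 5, 6, 11, 12, 13. That's 6 values.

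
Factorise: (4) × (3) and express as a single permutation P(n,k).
P(4,2) = 4!/(2)!

Reasoning: Product of 2 consecutive descending integers starting at 4: P(4,2) = 4!/2! = 12.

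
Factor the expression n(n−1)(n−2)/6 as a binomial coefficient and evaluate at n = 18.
C(n,3); C(18,3) = 816

Working:
n(n−1)(n−2)/6 = n!/(3!(n−3)!) = C(n,3). At n = 18: C(18,3) = 816.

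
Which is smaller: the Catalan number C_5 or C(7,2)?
C(7,2)

Solution: C_5 = C(10,5)/(5+1) = 252/6 = 42; C(7,2) = 21.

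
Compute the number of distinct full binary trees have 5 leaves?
14

Using the Catalan number formula: C_n = C(2n, n) / (n+1)
C_4 = C(8, 4) / (4+1)
     = 70 / 5
     = 14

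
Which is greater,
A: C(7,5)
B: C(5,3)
A
A=C(7,5)=21, B=C(5,3)=10.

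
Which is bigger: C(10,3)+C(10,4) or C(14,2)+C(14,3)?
First=330, Second=455.
Final answer: C(14,2)+C(14,3)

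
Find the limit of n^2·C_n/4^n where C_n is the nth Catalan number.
∞

Reasoning: C_n ~ 4^n/(n^(3/2)√π), so n^2·C_n/4^n ~ n^(2 − 3/2)/√π → ∞.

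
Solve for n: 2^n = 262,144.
18

Solution: 262,144 = 1,024 × 256 = 2^10 × 2^8 = 2^18, so n = 18.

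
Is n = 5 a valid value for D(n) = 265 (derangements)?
No

Solution: D(5) = (5-1)·[D(4) + D(3)] = 4·[9 + 2] = 44, which does not equal 265.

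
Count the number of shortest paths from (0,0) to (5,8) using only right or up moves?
1,287

Explanation: Choose 5 rights from 13 moves: C(13,5) = 1,287.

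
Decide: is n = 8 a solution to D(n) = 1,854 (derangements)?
No

D(8) = (8-1)·[D(7) + D(6)] = 7·[1,854 + 265] = 14,833, which does not equal 1,854.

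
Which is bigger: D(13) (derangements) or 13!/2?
13!/2

Reasoning: D(13) = (13-1)·[D(12) + D(11)] = 12·[176,214,841 + 14,684,570] = 2,290,792,932; 13!/2 = 6,227,020,800/2 = 3,113,510,400.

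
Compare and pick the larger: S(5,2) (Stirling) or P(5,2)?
P(5,2)

Reasoning: S(5,2) = 2·S(4,2) + S(4,1) = 2·7 + 1 = 15; P(5,2) = 20.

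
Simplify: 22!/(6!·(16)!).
74,613

This is C(22,6) = 74,613.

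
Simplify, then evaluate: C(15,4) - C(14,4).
C(15,4) - C(14,4) = C(14,3) = 364.
Final answer: 364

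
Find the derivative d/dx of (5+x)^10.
10(5+x)^9

Solution: Using the power rule: d/dx (5+x)^10 = 10(5+x)^{9}.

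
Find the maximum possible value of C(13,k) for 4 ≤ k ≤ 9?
1,716

Explanation: C(13,k) is maximised at the centre of the row: C(13,6) = 1,716.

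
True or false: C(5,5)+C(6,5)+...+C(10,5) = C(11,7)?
False
Hockey stick identity gives Σ = C(11,6) = 462; RHS C(11,7) = 330.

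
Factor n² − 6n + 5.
(n − 1)(n − 5)

Explanation: Seek roots whose sum is 6 and product is 5: (1, 5). So n² − 6n + 5 = (n − 1)(n − 5).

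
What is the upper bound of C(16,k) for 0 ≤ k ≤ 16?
Maximum at k = 8: C(16,8) = 12,870.

Answer: 12,870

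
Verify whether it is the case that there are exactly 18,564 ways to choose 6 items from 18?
True

Reasoning: C(18,6) = 18,564.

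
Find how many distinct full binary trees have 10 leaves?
Using the Catalan number formula: C_n = C(2n, n) / (n+1)
C_9 = C(18, 9) / (9+1)
     = 48620 / 10
     = 4,862
Final answer: 4,862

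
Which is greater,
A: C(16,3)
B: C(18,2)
A

Working:
A=C(16,3)=560, B=C(18,2)=153.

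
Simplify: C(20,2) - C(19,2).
19

Explanation: C(20,2) - C(19,2) = C(19,1) = 19.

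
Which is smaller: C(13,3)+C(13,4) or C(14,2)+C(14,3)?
C(14,2)+C(14,3)

Reasoning: First=1,001, Second=455.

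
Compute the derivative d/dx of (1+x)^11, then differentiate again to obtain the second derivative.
First derivative: 11(1+x)^{10}. Second derivative: 11·10·(1+x)^{9} = 110(1+x)^{9}.
Final answer: 110(1+x)^9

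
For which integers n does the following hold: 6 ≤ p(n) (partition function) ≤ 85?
5, 6, 7, 8, 9, 10, 11, 12

Tabulating p(n) via p(n) = p(n−1) + p(n−2) − p(n−5) − p(n−7) + …: p(4)=5; p(5)=7; p(6)=11; p(7)=15; p(8)=22; p(9)=30; p(10)=42; p(11)=56; p(12)=77; p(13)=101. So valid n = 5, 6, 7, 8, 9, 10, 11, 12.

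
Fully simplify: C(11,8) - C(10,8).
120

Reasoning: C(11,8) - C(10,8) = C(10,7) = 120.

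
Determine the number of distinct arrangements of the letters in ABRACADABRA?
Word has 11 letters (A=5, B=2, R=2, C=1, D=1). Arrangements: 11!/Π(k!) = 83,160.

Answer: 83,160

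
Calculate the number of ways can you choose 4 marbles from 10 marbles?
210

Solution: C(10,4) = 10! / (4! × (10-4)!)
         = 10! / (4! × 6!)
         = 210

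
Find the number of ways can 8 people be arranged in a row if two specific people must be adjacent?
10,080

Explanation: Treat pair as unit: (8-1)! arrangements × 2 internal orders = 10,080.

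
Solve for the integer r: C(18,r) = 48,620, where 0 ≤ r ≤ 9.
C(18,r) is increasing for 0 ≤ r ≤ 9. Stepping up (C(18,r+1) = C(18,r)·(18−r)/(r+1)): C(18,1) = 18, C(18,2) = 153, C(18,3) = 816, C(18,4) = 3,060, C(18,5) = 8,568, C(18,6) = 18,564, C(18,7) = 31,824, C(18,8) = 43,758, C(18,9) = 48,620 ✓. So r = 9.

Answer: 9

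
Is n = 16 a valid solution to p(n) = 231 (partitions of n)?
Pentagonal recurrence p(n) = p(n−1) + p(n−2) − p(n−5) − p(n−7) + …: p(16) = p(15) + p(14) − p(11) − p(9) + p(4) + p(1) = 176 + 135 − 56 − 30 + 5 + 1 = 231, which equals 231.

Answer: Yes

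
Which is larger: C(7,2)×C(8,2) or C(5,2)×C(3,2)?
C(7,2)×C(8,2)=588, C(5,2)×C(3,2)=30.

Answer: C(7,2)×C(8,2)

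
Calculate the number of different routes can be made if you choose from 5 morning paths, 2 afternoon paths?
By the multiplication principle: 5 × 2 = 10.

Answer: 10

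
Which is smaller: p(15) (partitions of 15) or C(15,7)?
p(15)

Solution: Pentagonal recurrence p(n) = p(n−1) + p(n−2) − p(n−5) − p(n−7) + …: p(15) = p(14) + p(13) − p(10) − p(8) + p(3) + p(0) = 135 + 101 − 42 − 22 + 3 + 1 = 176; C(15,7) = 6,435.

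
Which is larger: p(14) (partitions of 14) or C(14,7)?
C(14,7)

Working:
Pentagonal recurrence p(n) = p(n−1) + p(n−2) − p(n−5) − p(n−7) + …: p(14) = p(13) + p(12) − p(9) − p(7) + p(2) = 101 + 77 − 30 − 15 + 2 = 135; C(14,7) = 3,432.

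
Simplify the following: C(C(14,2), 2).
4,095

Solution: C(14,2) = 91, then C(91, 2) = 4,095.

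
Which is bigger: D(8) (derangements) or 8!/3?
D(8) = (8-1)·[D(7) + D(6)] = 7·[1,854 + 265] = 14,833; 8!/3 = 40,320/3 = 13,440.

Answer: D(8)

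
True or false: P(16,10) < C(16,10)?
False

P(16,10) = 29,059,430,400 and C(16,10) = 8,008; P(n,r) = r! × C(n,r) so P > C whenever r ≥ 2.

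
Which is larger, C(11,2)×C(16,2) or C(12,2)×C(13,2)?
C(11,2)×C(16,2)

Solution: C(11,2)×C(16,2)=6,600, C(12,2)×C(13,2)=5,148.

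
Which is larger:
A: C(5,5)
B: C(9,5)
B

Working:
A=C(5,5)=1, B=C(9,5)=126.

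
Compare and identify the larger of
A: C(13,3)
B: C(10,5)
A

Reasoning: A=C(13,3)=286, B=C(10,5)=252.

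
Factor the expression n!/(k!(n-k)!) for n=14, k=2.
This is the binomial coefficient C(14,2) = 91.

Answer: C(14,2) = 91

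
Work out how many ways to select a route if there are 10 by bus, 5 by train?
15

Reasoning: By the addition principle: 10 + 5 = 15.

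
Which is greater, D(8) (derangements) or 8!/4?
D(8)
D(8) = (8-1)·[D(7) + D(6)] = 7·[1,854 + 265] = 14,833; 8!/4 = 40,320/4 = 10,080.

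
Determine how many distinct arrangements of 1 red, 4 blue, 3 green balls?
Multinomial: 8!/(1! × 4! × 3!) = 280.
Final answer: 280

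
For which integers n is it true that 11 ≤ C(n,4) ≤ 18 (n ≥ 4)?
6

C(5,4)=5; C(6,4)=15; C(7,4)=35. So valid n = 6.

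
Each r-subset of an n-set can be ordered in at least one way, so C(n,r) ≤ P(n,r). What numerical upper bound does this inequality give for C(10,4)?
5,040

Working:
P(10,4) = 10·9·8·7 = 5,040, so C(10,4) ≤ 5,040. (The bound is loose by a factor of 4! = 24: C(10,4) = 5,040/24 = 210.)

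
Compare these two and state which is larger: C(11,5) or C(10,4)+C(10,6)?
C(11,5)
C(11,5)=462; C(10,4)+C(10,6)=210+210=420.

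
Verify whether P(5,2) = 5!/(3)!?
True
Permutation formula P(n,k) = n!/(n-k)!: 5!/3! = 120/6 = 20 = P(5,2). The statement holds.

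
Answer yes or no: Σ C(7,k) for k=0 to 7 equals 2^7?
Binomial theorem: Σ C(7,k) = (1+1)^7 = 2^7 = 128; RHS 2^7 = 128.

Answer: Yes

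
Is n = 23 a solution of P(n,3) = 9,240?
P(23,3) = 23·22·21 = 10,626, which does not equal 9,240.

Answer: No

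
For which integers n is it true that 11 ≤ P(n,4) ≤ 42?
P(3,4)=0; P(4,4)=24; P(5,4)=120. So valid n = 4.
Final answer: 4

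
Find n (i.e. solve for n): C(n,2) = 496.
32

Reasoning: C(n,2) = n(n−1)/2! is increasing in n, and n(n−1) = 2!·496 = 992 ≈ (n−0.5)^2 gives n ≈ 32.0. Check: C(30,2) = 435, C(31,2) = 465, C(32,2) = 496 ✓. So n = 32.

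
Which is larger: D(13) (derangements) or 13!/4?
D(13) = (13-1)·[D(12) + D(11)] = 12·[176,214,841 + 14,684,570] = 2,290,792,932; 13!/4 = 6,227,020,800/4 = 1,556,755,200.
Final answer: D(13)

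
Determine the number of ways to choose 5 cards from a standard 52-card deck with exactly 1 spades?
1,069,263

Reasoning: 13 spades and 39 non-spades: C(13,1) × C(39,4) = 13 × 82251 = 1,069,263.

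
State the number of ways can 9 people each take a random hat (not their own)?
Using D(n) = (n-1)[D(n-1) + D(n-2)]:
D(9) = (9-1) × [D(8) + D(7)]
      = 8 × [14833 + 1854]
      = 8 × 16687
      = 133,496

Answer: 133,496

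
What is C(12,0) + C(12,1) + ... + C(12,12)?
4,096

Explanation: Sum of binomial coefficients = 2^12 = 4,096.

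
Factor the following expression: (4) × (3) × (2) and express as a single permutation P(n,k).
P(4,3) = 4!/(1)!
Product of 3 consecutive descending integers starting at 4: P(4,3) = 4!/1! = 24.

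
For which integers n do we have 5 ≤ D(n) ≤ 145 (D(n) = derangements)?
4, 5

Explanation: Using D(n) = (n−1)[D(n−1) + D(n−2)] with D(1)=0, D(2)=1: D(3)=2; D(4)=9; D(5)=44; D(6)=265. So valid n = 4, 5.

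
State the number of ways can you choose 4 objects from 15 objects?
1,365

Working:
C(15,4) = 15! / (4! × (15-4)!)
         = 15! / (4! × 11!)
         = 1,365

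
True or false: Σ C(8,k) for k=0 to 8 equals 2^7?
Binomial theorem: Σ C(8,k) = (1+1)^8 = 2^8 = 256; RHS 2^7 = 128.

Answer: False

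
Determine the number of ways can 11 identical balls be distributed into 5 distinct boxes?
1,365

C(11+5-1, 5-1) = C(15, 4) = 1,365.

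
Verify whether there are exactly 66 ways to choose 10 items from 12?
C(12,10) = 66.

Answer: True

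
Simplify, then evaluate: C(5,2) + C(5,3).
20

By Pascal's identity: C(6,3) = 20.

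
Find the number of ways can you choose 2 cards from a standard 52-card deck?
1,326

Explanation: C(52,2) = 1,326.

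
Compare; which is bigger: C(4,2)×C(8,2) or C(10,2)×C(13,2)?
C(4,2)×C(8,2)=168, C(10,2)×C(13,2)=3,510.

Answer: C(10,2)×C(13,2)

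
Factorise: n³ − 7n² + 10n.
n(n − 2)(n − 5)

Solution: n³ − 7n² + 10n = n(n² − 7n + 10) = n(n − 2)(n − 5).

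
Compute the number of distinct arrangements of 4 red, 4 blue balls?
70

Reasoning: Multinomial: 8!/(4! × 4!) = 70.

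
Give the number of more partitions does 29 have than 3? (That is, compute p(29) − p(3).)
4,562

Solution: Pentagonal recurrence p(n) = p(n−1) + p(n−2) − p(n−5) − p(n−7) + …: p(29) = p(28) + p(27) − p(24) − p(22) + p(17) + p(14) − p(7) − p(3) = 3,718 + 3,010 − 1,575 − 1,002 + 297 + 135 − 15 − 3 = 4,565.
p(3) = p(2) + p(1) = 2 + 1 = 3.
Difference = 4,565 − 3 = 4,562.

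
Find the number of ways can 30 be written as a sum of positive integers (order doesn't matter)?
5,604

Explanation: Pentagonal recurrence p(n) = p(n−1) + p(n−2) − p(n−5) − p(n−7) + …: p(30) = p(29) + p(28) − p(25) − p(23) + p(18) + p(15) − p(8) − p(4) = 4,565 + 3,718 − 1,958 − 1,255 + 385 + 176 − 22 − 5 = 5,604.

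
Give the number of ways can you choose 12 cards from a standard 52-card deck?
206,379,406,870

Working:
C(52,12) = 206,379,406,870.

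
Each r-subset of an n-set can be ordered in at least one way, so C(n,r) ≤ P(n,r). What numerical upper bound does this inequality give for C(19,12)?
24,135,932,620,800
P(19,12) = 19·18·17·16·15·14·13·12·11·10·9·8 = 24,135,932,620,800, so C(19,12) ≤ 24,135,932,620,800. (The bound is loose by a factor of 12! = 479,001,600: C(19,12) = 24,135,932,620,800/479,001,600 = 50,388.)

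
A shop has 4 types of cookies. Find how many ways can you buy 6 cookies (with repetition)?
Stars and bars: C(6+4-1, 6) = C(9, 6) = 84.
Final answer: 84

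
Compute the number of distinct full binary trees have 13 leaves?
208,012

Explanation: Using the Catalan number formula: C_n = C(2n, n) / (n+1)
C_12 = C(24, 12) / (12+1)
     = 2704156 / 13
     = 208,012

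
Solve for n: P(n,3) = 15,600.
26
P(n,3) = n(n−1)(n−2) is increasing in n; n(n−1)(n−2) ≈ (n−1)^3 = 15,600 gives n ≈ 26.0. Check: P(24,3) = 12,144, P(25,3) = 13,800, P(26,3) = 15,600 ✓. So n = 26.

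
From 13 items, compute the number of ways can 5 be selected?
1,287

C(13,5) = 13! / (5! × (13-5)!)
         = 13! / (5! × 8!)
         = 1,287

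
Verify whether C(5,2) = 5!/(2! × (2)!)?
False

Solution: The correct denominator is 2!×3!, giving C(5,2) = 10; the stated RHS is 5!/(2!×2!) = 30 ≠ 10, so the statement does not hold.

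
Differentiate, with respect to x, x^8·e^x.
(8x^7 + x^8)e^x

Solution: Product rule: d/dx[x^8]·e^x + x^8·d/dx[e^x] = 8x^{7}e^x + x^8e^x.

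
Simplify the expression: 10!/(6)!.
5,040

Reasoning: This equals 10×9×...×7 = 5,040.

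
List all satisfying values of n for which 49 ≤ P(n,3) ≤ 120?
5, 6

Working:
P(4,3)=24; P(5,3)=60; P(6,3)=120; P(7,3)=210. So valid n = 5, 6.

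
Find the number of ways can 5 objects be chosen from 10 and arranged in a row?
30,240

P(10,5) = 10!/(10-5)! = 30,240.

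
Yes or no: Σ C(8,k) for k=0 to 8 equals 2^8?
Binomial theorem: Σ C(8,k) = (1+1)^8 = 2^8 = 256; RHS 2^8 = 256.

Answer: Yes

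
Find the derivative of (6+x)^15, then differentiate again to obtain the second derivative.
210(6+x)^13

Reasoning: First derivative: 15(6+x)^{14}. Second derivative: 15·14·(6+x)^{13} = 210(6+x)^{13}.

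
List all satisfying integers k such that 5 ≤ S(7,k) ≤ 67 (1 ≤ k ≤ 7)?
S(7,1)=1; S(7,2)=63; S(7,3)=301; S(7,4)=350; S(7,5)=140; S(7,6)=21; S(7,7)=1. So valid k = 2, 6.

Answer: 2, 6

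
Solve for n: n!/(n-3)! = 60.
5

Reasoning: n!/(n-3)! = n×(n-1)×(n-2), a product of 3 consecutive integers ≈ (n−1)^3. 60^(1/3) + 1 ≈ 4.9; check n = 5: 5×4×3 = 60 ✓. So n = 5.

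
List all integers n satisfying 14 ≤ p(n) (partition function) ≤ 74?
7, 8, 9, 10, 11

Tabulating p(n) via p(n) = p(n−1) + p(n−2) − p(n−5) − p(n−7) + …: p(6)=11; p(7)=15; p(8)=22; p(9)=30; p(10)=42; p(11)=56; p(12)=77. So valid n = 7, 8, 9, 10, 11.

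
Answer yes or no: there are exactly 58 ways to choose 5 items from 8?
No

Solution: C(8,5) = 56 ≠ 58.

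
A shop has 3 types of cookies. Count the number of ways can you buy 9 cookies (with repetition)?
Stars and bars: C(9+3-1, 9) = C(11, 9) = 55.

Answer: 55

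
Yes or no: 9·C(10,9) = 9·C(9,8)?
No

Solution: Absorption identity k·C(n,k) = n·C(n-1,k-1). LHS = 9·10 = 90; RHS = 9·9 = 81.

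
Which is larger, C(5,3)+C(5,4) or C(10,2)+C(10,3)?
C(10,2)+C(10,3)

Solution: First=15, Second=165.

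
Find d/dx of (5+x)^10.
10(5+x)^9

Reasoning: Using the power rule: d/dx (5+x)^10 = 10(5+x)^{9}.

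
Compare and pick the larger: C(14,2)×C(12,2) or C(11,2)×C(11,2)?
C(14,2)×C(12,2)

C(14,2)×C(12,2)=6,006, C(11,2)×C(11,2)=3,025.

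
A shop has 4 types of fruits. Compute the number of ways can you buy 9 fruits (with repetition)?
220

Explanation: Stars and bars: C(9+4-1, 9) = C(12, 9) = 220.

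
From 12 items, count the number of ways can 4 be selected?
C(12,4) = 12! / (4! × (12-4)!)
         = 12! / (4! × 8!)
         = 495

Answer: 495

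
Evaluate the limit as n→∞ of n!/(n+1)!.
0
n!/(n+1)! = 1/[(n+1)] → 0 as n → ∞.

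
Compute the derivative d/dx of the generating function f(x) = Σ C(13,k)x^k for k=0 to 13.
Σ k·C(13,k)x^(k-1) for k=1 to 13

Working:
Term-by-term differentiation gives Σ k·C(13,k)x^{k-1} for k=1 to 13.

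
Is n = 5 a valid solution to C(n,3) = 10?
C(5,3) = 5·4·3/3! = 60/6 = 10, which equals 10.
Final answer: Yes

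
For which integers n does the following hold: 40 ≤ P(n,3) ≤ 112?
P(4,3)=24; P(5,3)=60; P(6,3)=120. So valid n = 5.
Final answer: 5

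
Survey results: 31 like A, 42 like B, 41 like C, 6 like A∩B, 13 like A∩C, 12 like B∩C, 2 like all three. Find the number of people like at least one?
85
|A∪B∪C| = 31+42+41-6-13-12+2 = 85.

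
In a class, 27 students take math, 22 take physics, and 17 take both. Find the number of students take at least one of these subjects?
32

Working:
|A∪B| = |A|+|B|-|A∩B| = 27+22-17 = 32.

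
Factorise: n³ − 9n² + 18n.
n(n − 3)(n − 6)
n³ − 9n² + 18n = n(n² − 9n + 18) = n(n − 3)(n − 6).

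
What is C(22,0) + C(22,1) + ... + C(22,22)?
4,194,304

Sum of binomial coefficients = 2^22 = 4,194,304.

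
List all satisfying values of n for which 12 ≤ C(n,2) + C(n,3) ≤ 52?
5, 6

Reasoning: C(4,2)+C(4,3)=10; C(5,2)+C(5,3)=20; C(6,2)+C(6,3)=35; C(7,2)+C(7,3)=56. So valid n = 5, 6.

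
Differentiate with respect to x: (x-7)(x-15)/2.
(2x - 22)/2

Explanation: d/dx[(x-7)(x-15)] = (x-15) + (x-7) = 2x - 22. Dividing by 2 gives (2x - 22)/2.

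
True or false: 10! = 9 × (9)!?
False

Reasoning: 10! = 10 × 9! = 3,628,800, but 9 × 9! = 3,265,920.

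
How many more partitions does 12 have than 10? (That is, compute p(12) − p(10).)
35
Pentagonal recurrence p(n) = p(n−1) + p(n−2) − p(n−5) − p(n−7) + …: p(12) = p(11) + p(10) − p(7) − p(5) + p(0) = 56 + 42 − 15 − 7 + 1 = 77.
p(10) = p(9) + p(8) − p(5) − p(3) = 30 + 22 − 7 − 3 = 42.
Difference = 77 − 42 = 35.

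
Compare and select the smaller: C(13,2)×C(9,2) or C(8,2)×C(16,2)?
C(13,2)×C(9,2)

Solution: C(13,2)×C(9,2)=2,808, C(8,2)×C(16,2)=3,360.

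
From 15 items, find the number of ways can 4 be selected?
1,365

Working:
C(15,4) = 15! / (4! × (15-4)!)
         = 15! / (4! × 11!)
         = 1,365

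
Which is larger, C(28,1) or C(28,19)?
C(28,19)
C(28,1)=28, C(28,19)=6,906,900.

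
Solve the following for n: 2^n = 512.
2^9 = 512, so n = 9.

Answer: 9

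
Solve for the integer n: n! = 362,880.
n! is strictly increasing. 7! = 5,040, 8! = 40,320, 9! = 362,880 ✓. So n = 9.
Final answer: 9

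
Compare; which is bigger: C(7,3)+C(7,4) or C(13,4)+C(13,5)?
First=70, Second=2,002.
Final answer: C(13,4)+C(13,5)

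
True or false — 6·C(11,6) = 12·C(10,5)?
False

Explanation: Absorption identity k·C(n,k) = n·C(n-1,k-1). LHS = 6·462 = 2,772; RHS = 12·252 = 3,024.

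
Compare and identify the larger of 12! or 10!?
12!

Solution: 12!=479,001,600, 10!=3,628,800. 12! > 10!.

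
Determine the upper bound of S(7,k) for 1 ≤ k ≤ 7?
350

Explanation: Row S(7,k) for k = 1..7 (via S(n,k) = k·S(n−1,k) + S(n−1,k−1)): 1, 63, 301, 350, 140, 21, 1. The row is unimodal; maximum at k = 4: 350.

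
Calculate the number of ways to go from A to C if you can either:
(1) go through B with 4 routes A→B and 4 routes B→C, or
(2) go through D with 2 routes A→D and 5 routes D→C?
26

Working:
Route via B: 4×4=16. Route via D: 2×5=10. Total: 26.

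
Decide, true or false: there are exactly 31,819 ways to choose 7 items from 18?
False
C(18,7) = 31,824 ≠ 31819.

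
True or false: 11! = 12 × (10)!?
False

Solution: 11! = 11 × 10! = 39,916,800, but 12 × 10! = 43,545,600.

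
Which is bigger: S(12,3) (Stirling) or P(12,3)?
S(12,3)
S(12,3) = 3·S(11,3) + S(11,2) = 3·28,501 + 1,023 = 86,526; P(12,3) = 1,320.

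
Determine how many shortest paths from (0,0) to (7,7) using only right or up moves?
Choose 7 rights from 14 moves: C(14,7) = 3,432.

Answer: 3,432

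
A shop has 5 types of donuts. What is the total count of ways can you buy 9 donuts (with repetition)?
715

Solution: Stars and bars: C(9+5-1, 9) = C(13, 9) = 715.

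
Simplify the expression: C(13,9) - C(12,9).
495

Reasoning: C(13,9) - C(12,9) = C(12,8) = 495.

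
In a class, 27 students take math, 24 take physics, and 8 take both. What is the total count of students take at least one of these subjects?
|A∪B| = |A|+|B|-|A∩B| = 27+24-8 = 43.

Answer: 43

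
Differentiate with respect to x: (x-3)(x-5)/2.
(2x - 8)/2

Explanation: d/dx[(x-3)(x-5)] = (x-5) + (x-3) = 2x - 8. Dividing by 2 gives (2x - 8)/2.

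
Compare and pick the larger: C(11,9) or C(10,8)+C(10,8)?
C(10,8)+C(10,8)

Explanation: C(11,9)=55; C(10,8)+C(10,8)=45+45=90.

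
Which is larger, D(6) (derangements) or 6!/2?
6!/2

Working:
D(6) = (6-1)·[D(5) + D(4)] = 5·[44 + 9] = 265; 6!/2 = 720/2 = 360.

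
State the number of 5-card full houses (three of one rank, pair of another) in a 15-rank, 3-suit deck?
Triple rank: 15. Triple suits: C(3,3)=1. Pair rank: 14. Pair suits: C(3,2)=3. Total: 630.
Final answer: 630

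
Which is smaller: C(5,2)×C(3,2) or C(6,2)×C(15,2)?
C(5,2)×C(3,2)
C(5,2)×C(3,2)=30, C(6,2)×C(15,2)=1,575.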